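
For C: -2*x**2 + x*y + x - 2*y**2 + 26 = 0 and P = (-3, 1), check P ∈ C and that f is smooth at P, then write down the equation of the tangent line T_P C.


Tangent line at P: 14*x - 7*y + 49 = 0.

Step 1: f(-3, 1) = 0, so P lies on C.
Step 2: partial derivatives
  f_x(x, y) = -4*x + y + 1, f_y(x, y) = x - 4*y.
  f_x(P) = 14, f_y(P) = -7 (gradient nonzero, so P is smooth).
Step 3: tangent line at P: 14·(x − -3) + -7·(y − 1) = 0.
Expanding: 14*x - 7*y + 49 = 0.


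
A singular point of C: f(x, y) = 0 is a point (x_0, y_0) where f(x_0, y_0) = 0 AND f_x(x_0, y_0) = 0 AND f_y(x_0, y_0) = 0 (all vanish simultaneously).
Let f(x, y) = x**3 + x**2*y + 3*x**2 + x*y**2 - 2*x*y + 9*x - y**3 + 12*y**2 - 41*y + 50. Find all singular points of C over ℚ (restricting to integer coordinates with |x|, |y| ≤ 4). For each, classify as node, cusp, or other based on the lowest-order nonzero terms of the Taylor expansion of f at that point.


Singular points: {(-2, 3)}; classification: cusp.

Compute partial derivatives:
  f_x = 3*x**2 + 2*x*y + 6*x + y**2 - 2*y + 9.
  f_y = x**2 + 2*x*y - 2*x - 3*y**2 + 24*y - 41.
Scan x_0 ∈ {−4, ..., 4}. For each x_0, f_y(x_0, y) is a polynomial in y; find its integer roots y ∈ {−4, ..., 4}, then test f_x and f at those candidates.
  x = -4: f_y(-4, y) = -3*y**2 + 16*y - 17; no integer root y with |y| ≤ 4.
  x = -3: f_y(-3, y) = -3*y**2 + 18*y - 26; no integer root y with |y| ≤ 4.
  x = -2: f_y(-2, y) = -3*y**2 + 20*y - 33; vanishes at y ∈ {3}. (-2, 3): f_x = 0, f = 0 — SINGULAR.
  x = -1: f_y(-1, y) = -3*y**2 + 22*y - 38; no integer root y with |y| ≤ 4.
  x = 0: f_y(0, y) = -3*y**2 + 24*y - 41; no integer root y with |y| ≤ 4.
  x = 1: f_y(1, y) = -3*y**2 + 26*y - 42; no integer root y with |y| ≤ 4.
  x = 2: f_y(2, y) = -3*y**2 + 28*y - 41; no integer root y with |y| ≤ 4.
  x = 3: f_y(3, y) = -3*y**2 + 30*y - 38; no integer root y with |y| ≤ 4.
  x = 4: f_y(4, y) = -3*y**2 + 32*y - 33; no integer root y with |y| ≤ 4.
Only singular point on the grid: (-2, 3).
Classify: substitute x = -2 + u, y = 3 + v and expand: f = u**3 + u**2*v + u*v**2 - v**3 + v**2.
No constant or linear terms (consistent with a singular point). Quadratic part: v**2. Cubic part: u**3 + u**2*v + u*v**2 - v**3.
The quadratic part v**2 is a perfect square, so there is a single (double) tangent line v = 0, i.e. y = 3. Restricting the cubic part to that line (v = 0) leaves u**3 ≠ 0, so f is not divisible by v and the branch is v² ≈ -u**3 to lowest order — this is a cusp.
Classification: cusp.


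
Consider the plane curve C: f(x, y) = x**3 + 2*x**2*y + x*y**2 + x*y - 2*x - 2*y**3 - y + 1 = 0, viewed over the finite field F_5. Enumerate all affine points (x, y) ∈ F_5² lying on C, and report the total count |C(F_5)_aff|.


Affine F_5-points: {(1, 0), (2, 0), (2, 2), (2, 4), (3, 3)}; count = 5.

For each of the 25 pairs (x, y) ∈ F_5², evaluate f(x, y) mod 5. Record the zeros.
  x = 0: [0↦1, 1↦3, 2↦3, 3↦4, 4↦4]  zeros at y ∈ ∅
  x = 1: [0↦0, 1↦1, 2↦2, 3↦1, 4↦1]  zeros at y ∈ {0}
  x = 2: [0↦0, 1↦4, 2↦0, 3↦1, 4↦0]  zeros at y ∈ {0, 2, 4}
  x = 3: [0↦2, 1↦3, 2↦3, 3↦0, 4↦2]  zeros at y ∈ {3}
  x = 4: [0↦2, 1↦4, 2↦2, 3↦4, 4↦3]  zeros at y ∈ ∅
Collecting zeros: affine points = {(1, 0), (2, 0), (2, 2), (2, 4), (3, 3)}.
Total count |C(F_5)_aff| = 5.


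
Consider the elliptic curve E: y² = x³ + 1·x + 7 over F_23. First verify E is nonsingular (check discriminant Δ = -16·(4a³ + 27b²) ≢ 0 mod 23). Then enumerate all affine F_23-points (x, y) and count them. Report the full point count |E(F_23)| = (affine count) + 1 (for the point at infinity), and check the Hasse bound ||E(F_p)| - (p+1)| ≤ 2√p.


Affine points = {(1, 3), (1, 20), (4, 11), (4, 12), (7, 9), (7, 14), (9, 3), (9, 20), (13, 3), (13, 20), (15, 4), (15, 19), (16, 5), (16, 18), (19, 10), (19, 13), (20, 0)}; affine count = 17; |E(F_23)| = 18.

Discriminant check: Δ ∝ 4a³ + 27b² = 4·1³ + 27·7² = 4·1 + 27·49 ≡ 16 (mod 23). Nonzero ⇒ E is nonsingular.
For each x ∈ F_23, compute rhs = x³ + 1·x + 7 mod 23, then count y ∈ F_23 with y² ≡ rhs.
  x = 0: rhs = 7, matching y values: none (0 points).
  x = 1: rhs = 9, matching y values: 3, 20 (2 points).
  x = 2: rhs = 17, matching y values: none (0 points).
  x = 3: rhs = 14, matching y values: none (0 points).
  x = 4: rhs = 6, matching y values: 11, 12 (2 points).
  x = 5: rhs = 22, matching y values: none (0 points).
  x = 6: rhs = 22, matching y values: none (0 points).
  x = 7: rhs = 12, matching y values: 9, 14 (2 points).
  x = 8: rhs = 21, matching y values: none (0 points).
  x = 9: rhs = 9, matching y values: 3, 20 (2 points).
  x = 10: rhs = 5, matching y values: none (0 points).
  x = 11: rhs = 15, matching y values: none (0 points).
  x = 12: rhs = 22, matching y values: none (0 points).
  x = 13: rhs = 9, matching y values: 3, 20 (2 points).
  x = 14: rhs = 5, matching y values: none (0 points).
  x = 15: rhs = 16, matching y values: 4, 19 (2 points).
  x = 16: rhs = 2, matching y values: 5, 18 (2 points).
  x = 17: rhs = 15, matching y values: none (0 points).
  x = 18: rhs = 15, matching y values: none (0 points).
  x = 19: rhs = 8, matching y values: 10, 13 (2 points).
  x = 20: rhs = 0, matching y values: 0 (1 points).
  x = 21: rhs = 20, matching y values: none (0 points).
  x = 22: rhs = 5, matching y values: none (0 points).
Total affine count: 17.
Full point count |E(F_23)| = 17 + 1 = 18.
Hasse bound: |18 − (23+1)| = |-6| = 6 ≤ 2√23 ≈ 9.5917 ✓.


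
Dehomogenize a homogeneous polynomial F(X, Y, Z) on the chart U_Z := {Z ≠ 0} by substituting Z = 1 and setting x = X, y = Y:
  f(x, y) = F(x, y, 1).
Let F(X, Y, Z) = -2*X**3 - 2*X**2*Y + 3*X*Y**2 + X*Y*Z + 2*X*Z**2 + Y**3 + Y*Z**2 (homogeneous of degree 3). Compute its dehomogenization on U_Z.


f(x, y) = -2*x**3 - 2*x**2*y + 3*x*y**2 + x*y + 2*x + y**3 + y

On U_Z we set Z = 1. Each monomial c·X^i·Y^j·Z^k in F becomes c·x^i·y^j·1^k = c·x^i·y^j.
Substituting Z = 1: F(X, Y, 1) = -2*x**3 - 2*x**2*y + 3*x*y**2 + x*y + 2*x + y**3 + y.
Note: deg(f) ≤ deg(F) = 3; strict inequality happens when F is divisible by Z (lost terms).


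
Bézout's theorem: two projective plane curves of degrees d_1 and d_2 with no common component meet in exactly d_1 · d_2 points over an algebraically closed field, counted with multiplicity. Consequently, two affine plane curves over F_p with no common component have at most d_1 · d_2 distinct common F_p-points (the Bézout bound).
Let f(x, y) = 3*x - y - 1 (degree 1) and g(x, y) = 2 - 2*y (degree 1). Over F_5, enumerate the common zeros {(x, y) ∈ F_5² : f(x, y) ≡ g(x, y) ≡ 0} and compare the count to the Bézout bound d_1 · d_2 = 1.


Common zeros: {(4, 1)}; count = 1; Bézout bound = 1.

deg(f) = 1, deg(g) = 1, so Bézout bound = 1.
Scan x ∈ F_5. For each x, list the y ∈ F_5 with f(x, y) ≡ 0 and those with g(x, y) ≡ 0 (mod 5); the common zeros in that column are the intersection.
  x = 0: f ≡ 0 at y ∈ {4}; g ≡ 0 at y ∈ {1}; common: ∅.
  x = 1: f ≡ 0 at y ∈ {2}; g ≡ 0 at y ∈ {1}; common: ∅.
  x = 2: f ≡ 0 at y ∈ {0}; g ≡ 0 at y ∈ {1}; common: ∅.
  x = 3: f ≡ 0 at y ∈ {3}; g ≡ 0 at y ∈ {1}; common: ∅.
  x = 4: f ≡ 0 at y ∈ {1}; g ≡ 0 at y ∈ {1}; common: {1}.
Collecting: common zeros = {(4, 1)}, so the count is 1.
Comparison with the Bézout bound: 1 ≤ 1 = deg(f)·deg(g), as expected for curves with no common component (the bound is attained).


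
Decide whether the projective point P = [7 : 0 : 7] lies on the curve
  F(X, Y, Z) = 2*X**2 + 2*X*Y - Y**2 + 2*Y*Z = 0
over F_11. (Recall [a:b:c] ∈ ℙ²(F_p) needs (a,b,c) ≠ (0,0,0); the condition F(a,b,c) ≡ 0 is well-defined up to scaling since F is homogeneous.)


F(7,0,7) ≡ 10 (mod 11); P is NOT on the curve.

Evaluate F(7, 0, 7) term-by-term (mod 11).
  2*X**2 ↦ 2·49·1·1 = 98
  2*X*Y ↦ 2·7·0·1 = 0
  -Y**2 ↦ -1·1·0·1 = 0
  2*Y*Z ↦ 2·1·0·7 = 0
Sum: F(7, 0, 7) = (98) + (0) + (0) + (0) = 98.
Reducing mod 11: 98 ≡ 10 (mod 11).
Since F(a, b, c) ≡ 10 ≠ 0 (mod 11), P does NOT lie on the curve.


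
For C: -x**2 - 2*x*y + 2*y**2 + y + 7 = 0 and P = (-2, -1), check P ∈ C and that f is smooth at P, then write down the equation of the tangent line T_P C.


Tangent line at P: 6*x + y + 13 = 0.

Step 1: f(-2, -1) = 0, so P lies on C.
Step 2: partial derivatives
  f_x(x, y) = -2*x - 2*y, f_y(x, y) = -2*x + 4*y + 1.
  f_x(P) = 6, f_y(P) = 1 (gradient nonzero, so P is smooth).
Step 3: tangent line at P: 6·(x − -2) + 1·(y − -1) = 0.
Expanding: 6*x + y + 13 = 0.


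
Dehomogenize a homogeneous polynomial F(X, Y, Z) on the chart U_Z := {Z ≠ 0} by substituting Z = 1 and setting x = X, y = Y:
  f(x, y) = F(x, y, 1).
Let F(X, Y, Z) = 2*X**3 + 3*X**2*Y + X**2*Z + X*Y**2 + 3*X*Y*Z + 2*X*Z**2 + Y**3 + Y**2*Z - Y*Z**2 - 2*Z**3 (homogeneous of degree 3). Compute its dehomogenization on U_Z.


f(x, y) = 2*x**3 + 3*x**2*y + x**2 + x*y**2 + 3*x*y + 2*x + y**3 + y**2 - y - 2

On U_Z we set Z = 1. Each monomial c·X^i·Y^j·Z^k in F becomes c·x^i·y^j·1^k = c·x^i·y^j.
Substituting Z = 1: F(X, Y, 1) = 2*x**3 + 3*x**2*y + x**2 + x*y**2 + 3*x*y + 2*x + y**3 + y**2 - y - 2.
Note: deg(f) ≤ deg(F) = 3; strict inequality happens when F is divisible by Z (lost terms).


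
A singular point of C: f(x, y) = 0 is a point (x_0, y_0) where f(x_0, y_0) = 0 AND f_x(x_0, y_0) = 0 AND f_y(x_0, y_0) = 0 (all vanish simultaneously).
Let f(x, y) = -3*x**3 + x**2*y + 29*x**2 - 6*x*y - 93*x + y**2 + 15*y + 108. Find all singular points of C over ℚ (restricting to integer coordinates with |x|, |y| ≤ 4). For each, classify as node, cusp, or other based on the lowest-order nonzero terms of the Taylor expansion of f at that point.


Singular points: {(3, -3)}; classification: node.

Compute partial derivatives:
  f_x = -9*x**2 + 2*x*y + 58*x - 6*y - 93.
  f_y = x**2 - 6*x + 2*y + 15.
Scan x_0 ∈ {−4, ..., 4}. For each x_0, f_y(x_0, y) is a polynomial in y; find its integer roots y ∈ {−4, ..., 4}, then test f_x and f at those candidates.
  x = -4: f_y(-4, y) = 2*y + 55; no integer root y with |y| ≤ 4.
  x = -3: f_y(-3, y) = 2*y + 42; no integer root y with |y| ≤ 4.
  x = -2: f_y(-2, y) = 2*y + 31; no integer root y with |y| ≤ 4.
  x = -1: f_y(-1, y) = 2*y + 22; no integer root y with |y| ≤ 4.
  x = 0: f_y(0, y) = 2*y + 15; no integer root y with |y| ≤ 4.
  x = 1: f_y(1, y) = 2*y + 10; no integer root y with |y| ≤ 4.
  x = 2: f_y(2, y) = 2*y + 7; no integer root y with |y| ≤ 4.
  x = 3: f_y(3, y) = 2*y + 6; vanishes at y ∈ {-3}. (3, -3): f_x = 0, f = 0 — SINGULAR.
  x = 4: f_y(4, y) = 2*y + 7; no integer root y with |y| ≤ 4.
Only singular point on the grid: (3, -3).
Classify: substitute x = 3 + u, y = -3 + v and expand: f = -3*u**3 + u**2*v - u**2 + v**2.
No constant or linear terms (consistent with a singular point). Quadratic part: -u**2 + v**2. Cubic part: -3*u**3 + u**2*v.
The quadratic part v**2 - u**2 = (v − u)(v + u) splits into two distinct linear factors, so there are two distinct tangent lines y − -3 = ±(x − 3) — this is a node (ordinary double point).
Classification: node.


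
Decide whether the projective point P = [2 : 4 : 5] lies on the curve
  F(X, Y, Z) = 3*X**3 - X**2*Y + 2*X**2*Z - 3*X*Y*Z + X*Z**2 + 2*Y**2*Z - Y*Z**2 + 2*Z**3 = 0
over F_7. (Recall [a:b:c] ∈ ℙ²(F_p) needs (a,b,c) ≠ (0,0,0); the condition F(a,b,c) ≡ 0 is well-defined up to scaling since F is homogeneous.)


F(2,4,5) ≡ 1 (mod 7); P is NOT on the curve.

Evaluate F(2, 4, 5) term-by-term (mod 7).
  3*X**3 ↦ 3·8·1·1 = 24
  -X**2*Y ↦ -1·4·4·1 = -16
  2*X**2*Z ↦ 2·4·1·5 = 40
  -3*X*Y*Z ↦ -3·2·4·5 = -120
  X*Z**2 ↦ 1·2·1·25 = 50
  2*Y**2*Z ↦ 2·1·16·5 = 160
  -Y*Z**2 ↦ -1·1·4·25 = -100
  2*Z**3 ↦ 2·1·1·125 = 250
Sum: F(2, 4, 5) = (24) + (-16) + (40) + (-120) + (50) + (160) + (-100) + (250) = 288.
Reducing mod 7: 288 ≡ 1 (mod 7).
Since F(a, b, c) ≡ 1 ≠ 0 (mod 7), P does NOT lie on the curve.


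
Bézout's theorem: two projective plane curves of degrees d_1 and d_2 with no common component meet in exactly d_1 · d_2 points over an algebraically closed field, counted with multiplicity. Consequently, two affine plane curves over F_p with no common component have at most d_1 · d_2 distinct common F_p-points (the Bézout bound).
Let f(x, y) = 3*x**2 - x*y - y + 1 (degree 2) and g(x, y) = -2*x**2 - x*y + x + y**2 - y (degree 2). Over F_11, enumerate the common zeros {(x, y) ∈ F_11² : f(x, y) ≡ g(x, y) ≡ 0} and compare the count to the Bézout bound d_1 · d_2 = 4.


Common zeros: {(0, 1)}; count = 1; Bézout bound = 4.

deg(f) = 2, deg(g) = 2, so Bézout bound = 4.
Scan x ∈ F_11. For each x, list the y ∈ F_11 with f(x, y) ≡ 0 and those with g(x, y) ≡ 0 (mod 11); the common zeros in that column are the intersection.
  x = 0: f ≡ 0 at y ∈ {1}; g ≡ 0 at y ∈ {0, 1}; common: {1}.
  x = 1: f ≡ 0 at y ∈ {2}; g ≡ 0 at y ∈ ∅; common: ∅.
  x = 2: f ≡ 0 at y ∈ {8}; g ≡ 0 at y ∈ {7}; common: ∅.
  x = 3: f ≡ 0 at y ∈ {7}; g ≡ 0 at y ∈ ∅; common: ∅.
  x = 4: f ≡ 0 at y ∈ {1}; g ≡ 0 at y ∈ {6, 10}; common: ∅.
  x = 5: f ≡ 0 at y ∈ {9}; g ≡ 0 at y ∈ ∅; common: ∅.
  x = 6: f ≡ 0 at y ∈ {3}; g ≡ 0 at y ∈ {0, 7}; common: ∅.
  x = 7: f ≡ 0 at y ∈ {2}; g ≡ 0 at y ∈ ∅; common: ∅.
  x = 8: f ≡ 0 at y ∈ {8}; g ≡ 0 at y ∈ {10}; common: ∅.
  x = 9: f ≡ 0 at y ∈ {9}; g ≡ 0 at y ∈ ∅; common: ∅.
  x = 10: f ≡ 0 at y ∈ ∅; g ≡ 0 at y ∈ {5, 6}; common: ∅.
Collecting: common zeros = {(0, 1)}, so the count is 1.
Comparison with the Bézout bound: 1 ≤ 4 = deg(f)·deg(g), as expected for curves with no common component (the affine F_11-count falls short of the bound because intersections may lie at infinity, over extension fields, or carry multiplicity).


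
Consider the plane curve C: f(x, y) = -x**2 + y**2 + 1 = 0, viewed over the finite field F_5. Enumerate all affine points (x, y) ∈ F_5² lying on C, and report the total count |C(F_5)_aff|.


Affine F_5-points: {(0, 2), (0, 3), (1, 0), (4, 0)}; count = 4.

For each of the 25 pairs (x, y) ∈ F_5², evaluate f(x, y) mod 5. Record the zeros.
  x = 0: [0↦1, 1↦2, 2↦0, 3↦0, 4↦2]  zeros at y ∈ {2, 3}
  x = 1: [0↦0, 1↦1, 2↦4, 3↦4, 4↦1]  zeros at y ∈ {0}
  x = 2: [0↦2, 1↦3, 2↦1, 3↦1, 4↦3]  zeros at y ∈ ∅
  x = 3: [0↦2, 1↦3, 2↦1, 3↦1, 4↦3]  zeros at y ∈ ∅
  x = 4: [0↦0, 1↦1, 2↦4, 3↦4, 4↦1]  zeros at y ∈ {0}
Collecting zeros: affine points = {(0, 2), (0, 3), (1, 0), (4, 0)}.
Total count |C(F_5)_aff| = 4.


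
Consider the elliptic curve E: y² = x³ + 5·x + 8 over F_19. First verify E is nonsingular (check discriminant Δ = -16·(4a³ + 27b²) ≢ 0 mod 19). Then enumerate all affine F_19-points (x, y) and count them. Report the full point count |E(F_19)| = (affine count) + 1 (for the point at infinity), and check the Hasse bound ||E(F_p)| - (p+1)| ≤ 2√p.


Affine points = {(2, 8), (2, 11), (4, 4), (4, 15), (5, 5), (5, 14), (6, 8), (6, 11), (7, 5), (7, 14), (8, 3), (8, 16), (11, 8), (11, 11), (13, 3), (13, 16), (15, 0), (16, 2), (16, 17), (17, 3), (17, 16)}; affine count = 21; |E(F_19)| = 22.

Discriminant check: Δ ∝ 4a³ + 27b² = 4·5³ + 27·8² = 4·125 + 27·64 ≡ 5 (mod 19). Nonzero ⇒ E is nonsingular.
For each x ∈ F_19, compute rhs = x³ + 5·x + 8 mod 19, then count y ∈ F_19 with y² ≡ rhs.
  x = 0: rhs = 8, matching y values: none (0 points).
  x = 1: rhs = 14, matching y values: none (0 points).
  x = 2: rhs = 7, matching y values: 8, 11 (2 points).
  x = 3: rhs = 12, matching y values: none (0 points).
  x = 4: rhs = 16, matching y values: 4, 15 (2 points).
  x = 5: rhs = 6, matching y values: 5, 14 (2 points).
  x = 6: rhs = 7, matching y values: 8, 11 (2 points).
  x = 7: rhs = 6, matching y values: 5, 14 (2 points).
  x = 8: rhs = 9, matching y values: 3, 16 (2 points).
  x = 9: rhs = 3, matching y values: none (0 points).
  x = 10: rhs = 13, matching y values: none (0 points).
  x = 11: rhs = 7, matching y values: 8, 11 (2 points).
  x = 12: rhs = 10, matching y values: none (0 points).
  x = 13: rhs = 9, matching y values: 3, 16 (2 points).
  x = 14: rhs = 10, matching y values: none (0 points).
  x = 15: rhs = 0, matching y values: 0 (1 points).
  x = 16: rhs = 4, matching y values: 2, 17 (2 points).
  x = 17: rhs = 9, matching y values: 3, 16 (2 points).
  x = 18: rhs = 2, matching y values: none (0 points).
Total affine count: 21.
Full point count |E(F_19)| = 21 + 1 = 22.
Hasse bound: |22 − (19+1)| = |2| = 2 ≤ 2√19 ≈ 8.7178 ✓.


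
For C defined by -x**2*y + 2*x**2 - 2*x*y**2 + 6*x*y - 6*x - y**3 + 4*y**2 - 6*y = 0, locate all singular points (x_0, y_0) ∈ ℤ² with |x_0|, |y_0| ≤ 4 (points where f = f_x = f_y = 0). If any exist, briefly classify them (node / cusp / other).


Singular points: {(-3, 3)}; classification: node.

Compute partial derivatives:
  f_x = -2*x*y + 4*x - 2*y**2 + 6*y - 6.
  f_y = -x**2 - 4*x*y + 6*x - 3*y**2 + 8*y - 6.
Scan x_0 ∈ {−4, ..., 4}. For each x_0, f_y(x_0, y) is a polynomial in y; find its integer roots y ∈ {−4, ..., 4}, then test f_x and f at those candidates.
  x = -4: f_y(-4, y) = -3*y**2 + 24*y - 46; no integer root y with |y| ≤ 4.
  x = -3: f_y(-3, y) = -3*y**2 + 20*y - 33; vanishes at y ∈ {3}. (-3, 3): f_x = 0, f = 0 — SINGULAR.
  x = -2: f_y(-2, y) = -3*y**2 + 16*y - 22; no integer root y with |y| ≤ 4.
  x = -1: f_y(-1, y) = -3*y**2 + 12*y - 13; no integer root y with |y| ≤ 4.
  x = 0: f_y(0, y) = -3*y**2 + 8*y - 6; no integer root y with |y| ≤ 4.
  x = 1: f_y(1, y) = -3*y**2 + 4*y - 1; vanishes at y ∈ {1}. (1, 1): f_x = 0 but f = -4 ≠ 0.
  x = 2: f_y(2, y) = 2 - 3*y**2; no integer root y with |y| ≤ 4.
  x = 3: f_y(3, y) = -3*y**2 - 4*y + 3; no integer root y with |y| ≤ 4.
  x = 4: f_y(4, y) = -3*y**2 - 8*y + 2; no integer root y with |y| ≤ 4.
Only singular point on the grid: (-3, 3).
Classify: substitute x = -3 + u, y = 3 + v and expand: f = -u**2*v - u**2 - 2*u*v**2 - v**3 + v**2.
No constant or linear terms (consistent with a singular point). Quadratic part: -u**2 + v**2. Cubic part: -u**2*v - 2*u*v**2 - v**3.
The quadratic part v**2 - u**2 = (v − u)(v + u) splits into two distinct linear factors, so there are two distinct tangent lines y − 3 = ±(x − -3) — this is a node (ordinary double point).
Classification: node.


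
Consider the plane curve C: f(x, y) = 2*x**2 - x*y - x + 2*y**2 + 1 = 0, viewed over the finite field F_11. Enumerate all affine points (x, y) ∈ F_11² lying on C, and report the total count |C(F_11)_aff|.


Affine F_11-points: {(0, 4), (0, 7), (2, 2), (2, 10), (4, 6), (4, 7), (5, 2), (5, 6), (8, 0), (8, 4), (9, 0), (9, 10)}; count = 12.

For each of the 121 pairs (x, y) ∈ F_11², evaluate f(x, y) mod 11. Record the zeros.
  x = 0: [0↦1, 1↦3, 2↦9, 3↦8, 4↦0, 5↦7, 6↦7, 7↦0, 8↦8, 9↦9, 10↦3]  zeros at y ∈ {4, 7}
  x = 1: [0↦2, 1↦3, 2↦8, 3↦6, 4↦8, 5↦3, 6↦2, 7↦5, 8↦1, 9↦1, 10↦5]  zeros at y ∈ ∅
  x = 2: [0↦7, 1↦7, 2↦0, 3↦8, 4↦9, 5↦3, 6↦1, 7↦3, 8↦9, 9↦8, 10↦0]  zeros at y ∈ {2, 10}
  x = 3: [0↦5, 1↦4, 2↦7, 3↦3, 4↦3, 5↦7, 6↦4, 7↦5, 8↦10, 9↦8, 10↦10]  zeros at y ∈ ∅
  x = 4: [0↦7, 1↦5, 2↦7, 3↦2, 4↦1, 5↦4, 6↦0, 7↦0, 8↦4, 9↦1, 10↦2]  zeros at y ∈ {6, 7}
  x = 5: [0↦2, 1↦10, 2↦0, 3↦5, 4↦3, 5↦5, 6↦0, 7↦10, 8↦2, 9↦9, 10↦9]  zeros at y ∈ {2, 6}
  x = 6: [0↦1, 1↦8, 2↦8, 3↦1, 4↦9, 5↦10, 6↦4, 7↦2, 8↦4, 9↦10, 10↦9]  zeros at y ∈ ∅
  x = 7: [0↦4, 1↦10, 2↦9, 3↦1, 4↦8, 5↦8, 6↦1, 7↦9, 8↦10, 9↦4, 10↦2]  zeros at y ∈ ∅
  x = 8: [0↦0, 1↦5, 2↦3, 3↦5, 4↦0, 5↦10, 6↦2, 7↦9, 8↦9, 9↦2, 10↦10]  zeros at y ∈ {0, 4}
  x = 9: [0↦0, 1↦4, 2↦1, 3↦2, 4↦7, 5↦5, 6↦7, 7↦2, 8↦1, 9↦4, 10↦0]  zeros at y ∈ {0, 10}
  x = 10: [0↦4, 1↦7, 2↦3, 3↦3, 4↦7, 5↦4, 6↦5, 7↦10, 8↦8, 9↦10, 10↦5]  zeros at y ∈ ∅
Collecting zeros: affine points = {(0, 4), (0, 7), (2, 2), (2, 10), (4, 6), (4, 7), (5, 2), (5, 6), (8, 0), (8, 4), (9, 0), (9, 10)}.
Total count |C(F_11)_aff| = 12.


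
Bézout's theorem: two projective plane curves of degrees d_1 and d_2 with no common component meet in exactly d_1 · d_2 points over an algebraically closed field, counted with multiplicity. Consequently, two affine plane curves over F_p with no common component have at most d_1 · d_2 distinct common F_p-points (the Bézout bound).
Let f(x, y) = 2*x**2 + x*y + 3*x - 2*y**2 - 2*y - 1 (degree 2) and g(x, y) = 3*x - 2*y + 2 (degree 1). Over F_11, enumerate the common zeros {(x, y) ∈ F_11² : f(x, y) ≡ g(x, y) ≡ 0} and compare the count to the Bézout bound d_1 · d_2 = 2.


Common zeros: {(1, 8), (5, 3)}; count = 2; Bézout bound = 2.

deg(f) = 2, deg(g) = 1, so Bézout bound = 2.
Scan x ∈ F_11. For each x, list the y ∈ F_11 with f(x, y) ≡ 0 and those with g(x, y) ≡ 0 (mod 11); the common zeros in that column are the intersection.
  x = 0: f ≡ 0 at y ∈ ∅; g ≡ 0 at y ∈ {1}; common: ∅.
  x = 1: f ≡ 0 at y ∈ {8}; g ≡ 0 at y ∈ {8}; common: {8}.
  x = 2: f ≡ 0 at y ∈ {1, 10}; g ≡ 0 at y ∈ {4}; common: ∅.
  x = 3: f ≡ 0 at y ∈ {3}; g ≡ 0 at y ∈ {0}; common: ∅.
  x = 4: f ≡ 0 at y ∈ ∅; g ≡ 0 at y ∈ {7}; common: ∅.
  x = 5: f ≡ 0 at y ∈ {3, 4}; g ≡ 0 at y ∈ {3}; common: {3}.
  x = 6: f ≡ 0 at y ∈ ∅; g ≡ 0 at y ∈ {10}; common: ∅.
  x = 7: f ≡ 0 at y ∈ {1, 7}; g ≡ 0 at y ∈ {6}; common: ∅.
  x = 8: f ≡ 0 at y ∈ {4, 10}; g ≡ 0 at y ∈ {2}; common: ∅.
  x = 9: f ≡ 0 at y ∈ ∅; g ≡ 0 at y ∈ {9}; common: ∅.
  x = 10: f ≡ 0 at y ∈ {7, 8}; g ≡ 0 at y ∈ {5}; common: ∅.
Collecting: common zeros = {(1, 8), (5, 3)}, so the count is 2.
Comparison with the Bézout bound: 2 ≤ 2 = deg(f)·deg(g), as expected for curves with no common component (the bound is attained).


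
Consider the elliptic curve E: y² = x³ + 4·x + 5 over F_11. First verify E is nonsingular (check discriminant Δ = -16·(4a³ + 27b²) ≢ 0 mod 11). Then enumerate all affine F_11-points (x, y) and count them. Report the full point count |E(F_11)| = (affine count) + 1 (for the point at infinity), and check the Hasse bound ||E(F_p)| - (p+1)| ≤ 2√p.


Affine points = {(0, 4), (0, 7), (3, 0), (6, 5), (6, 6), (9, 0), (10, 0)}; affine count = 7; |E(F_11)| = 8.

Discriminant check: Δ ∝ 4a³ + 27b² = 4·4³ + 27·5² = 4·64 + 27·25 ≡ 7 (mod 11). Nonzero ⇒ E is nonsingular.
For each x ∈ F_11, compute rhs = x³ + 4·x + 5 mod 11, then count y ∈ F_11 with y² ≡ rhs.
  x = 0: rhs = 5, matching y values: 4, 7 (2 points).
  x = 1: rhs = 10, matching y values: none (0 points).
  x = 2: rhs = 10, matching y values: none (0 points).
  x = 3: rhs = 0, matching y values: 0 (1 points).
  x = 4: rhs = 8, matching y values: none (0 points).
  x = 5: rhs = 7, matching y values: none (0 points).
  x = 6: rhs = 3, matching y values: 5, 6 (2 points).
  x = 7: rhs = 2, matching y values: none (0 points).
  x = 8: rhs = 10, matching y values: none (0 points).
  x = 9: rhs = 0, matching y values: 0 (1 points).
  x = 10: rhs = 0, matching y values: 0 (1 points).
Total affine count: 7.
Full point count |E(F_11)| = 7 + 1 = 8.
Hasse bound: |8 − (11+1)| = |-4| = 4 ≤ 2√11 ≈ 6.6332 ✓.


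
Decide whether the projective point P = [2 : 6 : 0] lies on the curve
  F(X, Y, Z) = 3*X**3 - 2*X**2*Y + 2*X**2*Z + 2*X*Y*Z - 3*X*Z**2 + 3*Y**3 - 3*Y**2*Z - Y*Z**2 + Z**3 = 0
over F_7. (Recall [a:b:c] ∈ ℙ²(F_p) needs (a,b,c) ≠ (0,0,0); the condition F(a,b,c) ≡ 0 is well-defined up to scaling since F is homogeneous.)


F(2,6,0) ≡ 1 (mod 7); P is NOT on the curve.

Evaluate F(2, 6, 0) term-by-term (mod 7).
  3*X**3 ↦ 3·8·1·1 = 24
  -2*X**2*Y ↦ -2·4·6·1 = -48
  2*X**2*Z ↦ 2·4·1·0 = 0
  2*X*Y*Z ↦ 2·2·6·0 = 0
  -3*X*Z**2 ↦ -3·2·1·0 = 0
  3*Y**3 ↦ 3·1·216·1 = 648
  -3*Y**2*Z ↦ -3·1·36·0 = 0
  -Y*Z**2 ↦ -1·1·6·0 = 0
  Z**3 ↦ 1·1·1·0 = 0
Sum: F(2, 6, 0) = (24) + (-48) + (0) + (0) + (0) + (648) + (0) + (0) + (0) = 624.
Reducing mod 7: 624 ≡ 1 (mod 7).
Since F(a, b, c) ≡ 1 ≠ 0 (mod 7), P does NOT lie on the curve.


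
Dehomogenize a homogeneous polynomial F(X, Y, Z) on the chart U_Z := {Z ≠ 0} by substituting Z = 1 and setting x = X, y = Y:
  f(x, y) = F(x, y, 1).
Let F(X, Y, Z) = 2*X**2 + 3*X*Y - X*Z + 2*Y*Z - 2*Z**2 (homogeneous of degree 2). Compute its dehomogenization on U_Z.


f(x, y) = 2*x**2 + 3*x*y - x + 2*y - 2

On U_Z we set Z = 1. Each monomial c·X^i·Y^j·Z^k in F becomes c·x^i·y^j·1^k = c·x^i·y^j.
Substituting Z = 1: F(X, Y, 1) = 2*x**2 + 3*x*y - x + 2*y - 2.
Note: deg(f) ≤ deg(F) = 2; strict inequality happens when F is divisible by Z (lost terms).


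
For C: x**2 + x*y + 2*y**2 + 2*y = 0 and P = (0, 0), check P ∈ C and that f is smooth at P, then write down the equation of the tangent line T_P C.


Tangent line at P: 2*y = 0.

Step 1: f(0, 0) = 0, so P lies on C.
Step 2: partial derivatives
  f_x(x, y) = 2*x + y, f_y(x, y) = x + 4*y + 2.
  f_x(P) = 0, f_y(P) = 2 (gradient nonzero, so P is smooth).
Step 3: tangent line at P: 0·(x − 0) + 2·(y − 0) = 0.
Expanding: 2*y = 0.


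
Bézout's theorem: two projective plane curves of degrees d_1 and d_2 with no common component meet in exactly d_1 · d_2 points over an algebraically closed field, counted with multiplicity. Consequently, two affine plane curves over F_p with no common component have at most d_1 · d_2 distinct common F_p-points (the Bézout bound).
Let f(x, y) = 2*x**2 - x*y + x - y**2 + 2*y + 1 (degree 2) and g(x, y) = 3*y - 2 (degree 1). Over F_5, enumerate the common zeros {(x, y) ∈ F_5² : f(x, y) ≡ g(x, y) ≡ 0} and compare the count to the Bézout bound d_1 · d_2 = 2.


Common zeros: {(2, 4)}; count = 1; Bézout bound = 2.

deg(f) = 2, deg(g) = 1, so Bézout bound = 2.
Scan x ∈ F_5. For each x, list the y ∈ F_5 with f(x, y) ≡ 0 and those with g(x, y) ≡ 0 (mod 5); the common zeros in that column are the intersection.
  x = 0: f ≡ 0 at y ∈ ∅; g ≡ 0 at y ∈ {4}; common: ∅.
  x = 1: f ≡ 0 at y ∈ ∅; g ≡ 0 at y ∈ {4}; common: ∅.
  x = 2: f ≡ 0 at y ∈ {1, 4}; g ≡ 0 at y ∈ {4}; common: {4}.
  x = 3: f ≡ 0 at y ∈ {1, 3}; g ≡ 0 at y ∈ {4}; common: ∅.
  x = 4: f ≡ 0 at y ∈ ∅; g ≡ 0 at y ∈ {4}; common: ∅.
Collecting: common zeros = {(2, 4)}, so the count is 1.
Comparison with the Bézout bound: 1 ≤ 2 = deg(f)·deg(g), as expected for curves with no common component (the affine F_5-count falls short of the bound because intersections may lie at infinity, over extension fields, or carry multiplicity).


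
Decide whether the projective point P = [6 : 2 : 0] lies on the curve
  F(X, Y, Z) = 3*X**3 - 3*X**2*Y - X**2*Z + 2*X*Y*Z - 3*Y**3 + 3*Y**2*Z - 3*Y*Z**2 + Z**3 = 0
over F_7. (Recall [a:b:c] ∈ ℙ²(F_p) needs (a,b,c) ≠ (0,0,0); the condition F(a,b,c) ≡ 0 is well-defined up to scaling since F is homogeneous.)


F(6,2,0) ≡ 2 (mod 7); P is NOT on the curve.

Evaluate F(6, 2, 0) term-by-term (mod 7).
  3*X**3 ↦ 3·216·1·1 = 648
  -3*X**2*Y ↦ -3·36·2·1 = -216
  -X**2*Z ↦ -1·36·1·0 = 0
  2*X*Y*Z ↦ 2·6·2·0 = 0
  -3*Y**3 ↦ -3·1·8·1 = -24
  3*Y**2*Z ↦ 3·1·4·0 = 0
  -3*Y*Z**2 ↦ -3·1·2·0 = 0
  Z**3 ↦ 1·1·1·0 = 0
Sum: F(6, 2, 0) = (648) + (-216) + (0) + (0) + (-24) + (0) + (0) + (0) = 408.
Reducing mod 7: 408 ≡ 2 (mod 7).
Since F(a, b, c) ≡ 2 ≠ 0 (mod 7), P does NOT lie on the curve.


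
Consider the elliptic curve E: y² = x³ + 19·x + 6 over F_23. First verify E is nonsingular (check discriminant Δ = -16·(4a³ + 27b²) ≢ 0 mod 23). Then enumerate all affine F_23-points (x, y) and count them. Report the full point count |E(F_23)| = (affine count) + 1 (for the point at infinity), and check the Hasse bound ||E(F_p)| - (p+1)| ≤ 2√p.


Affine points = {(0, 11), (0, 12), (1, 7), (1, 16), (2, 11), (2, 12), (4, 10), (4, 13), (8, 7), (8, 16), (9, 3), (9, 20), (10, 0), (13, 9), (13, 14), (14, 7), (14, 16), (15, 3), (15, 20), (16, 6), (16, 17), (18, 4), (18, 19), (19, 2), (19, 21), (21, 11), (21, 12), (22, 3), (22, 20)}; affine count = 29; |E(F_23)| = 30.

Discriminant check: Δ ∝ 4a³ + 27b² = 4·19³ + 27·6² = 4·6859 + 27·36 ≡ 3 (mod 23). Nonzero ⇒ E is nonsingular.
For each x ∈ F_23, compute rhs = x³ + 19·x + 6 mod 23, then count y ∈ F_23 with y² ≡ rhs.
  x = 0: rhs = 6, matching y values: 11, 12 (2 points).
  x = 1: rhs = 3, matching y values: 7, 16 (2 points).
  x = 2: rhs = 6, matching y values: 11, 12 (2 points).
  x = 3: rhs = 21, matching y values: none (0 points).
  x = 4: rhs = 8, matching y values: 10, 13 (2 points).
  x = 5: rhs = 19, matching y values: none (0 points).
  x = 6: rhs = 14, matching y values: none (0 points).
  x = 7: rhs = 22, matching y values: none (0 points).
  x = 8: rhs = 3, matching y values: 7, 16 (2 points).
  x = 9: rhs = 9, matching y values: 3, 20 (2 points).
  x = 10: rhs = 0, matching y values: 0 (1 points).
  x = 11: rhs = 5, matching y values: none (0 points).
  x = 12: rhs = 7, matching y values: none (0 points).
  x = 13: rhs = 12, matching y values: 9, 14 (2 points).
  x = 14: rhs = 3, matching y values: 7, 16 (2 points).
  x = 15: rhs = 9, matching y values: 3, 20 (2 points).
  x = 16: rhs = 13, matching y values: 6, 17 (2 points).
  x = 17: rhs = 21, matching y values: none (0 points).
  x = 18: rhs = 16, matching y values: 4, 19 (2 points).
  x = 19: rhs = 4, matching y values: 2, 21 (2 points).
  x = 20: rhs = 14, matching y values: none (0 points).
  x = 21: rhs = 6, matching y values: 11, 12 (2 points).
  x = 22: rhs = 9, matching y values: 3, 20 (2 points).
Total affine count: 29.
Full point count |E(F_23)| = 29 + 1 = 30.
Hasse bound: |30 − (23+1)| = |6| = 6 ≤ 2√23 ≈ 9.5917 ✓.


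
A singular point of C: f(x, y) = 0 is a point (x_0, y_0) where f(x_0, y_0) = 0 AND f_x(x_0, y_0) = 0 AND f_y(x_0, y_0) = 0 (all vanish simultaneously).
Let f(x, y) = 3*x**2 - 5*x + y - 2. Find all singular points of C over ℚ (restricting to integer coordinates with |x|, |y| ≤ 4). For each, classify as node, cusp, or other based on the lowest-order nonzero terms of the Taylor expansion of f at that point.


No singular points in the scanned grid; C is smooth there.

Compute partial derivatives:
  f_x = 6*x - 5.
  f_y = 1.
f_y = 1 is a nonzero constant, so f_y never vanishes: no point (x, y) can satisfy f = f_x = f_y = 0. In particular no (x, y) ∈ {−4, ..., 4}² is singular; the curve is smooth.


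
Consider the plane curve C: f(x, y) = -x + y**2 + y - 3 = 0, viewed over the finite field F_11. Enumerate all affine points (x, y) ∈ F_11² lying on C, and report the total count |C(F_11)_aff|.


Affine F_11-points: {(3, 2), (3, 8), (5, 5), (6, 4), (6, 6), (8, 0), (8, 10), (9, 3), (9, 7), (10, 1), (10, 9)}; count = 11.

For each of the 121 pairs (x, y) ∈ F_11², evaluate f(x, y) mod 11. Record the zeros.
  x = 0: [0↦8, 1↦10, 2↦3, 3↦9, 4↦6, 5↦5, 6↦6, 7↦9, 8↦3, 9↦10, 10↦8]  zeros at y ∈ ∅
  x = 1: [0↦7, 1↦9, 2↦2, 3↦8, 4↦5, 5↦4, 6↦5, 7↦8, 8↦2, 9↦9, 10↦7]  zeros at y ∈ ∅
  x = 2: [0↦6, 1↦8, 2↦1, 3↦7, 4↦4, 5↦3, 6↦4, 7↦7, 8↦1, 9↦8, 10↦6]  zeros at y ∈ ∅
  x = 3: [0↦5, 1↦7, 2↦0, 3↦6, 4↦3, 5↦2, 6↦3, 7↦6, 8↦0, 9↦7, 10↦5]  zeros at y ∈ {2, 8}
  x = 4: [0↦4, 1↦6, 2↦10, 3↦5, 4↦2, 5↦1, 6↦2, 7↦5, 8↦10, 9↦6, 10↦4]  zeros at y ∈ ∅
  x = 5: [0↦3, 1↦5, 2↦9, 3↦4, 4↦1, 5↦0, 6↦1, 7↦4, 8↦9, 9↦5, 10↦3]  zeros at y ∈ {5}
  x = 6: [0↦2, 1↦4, 2↦8, 3↦3, 4↦0, 5↦10, 6↦0, 7↦3, 8↦8, 9↦4, 10↦2]  zeros at y ∈ {4, 6}
  x = 7: [0↦1, 1↦3, 2↦7, 3↦2, 4↦10, 5↦9, 6↦10, 7↦2, 8↦7, 9↦3, 10↦1]  zeros at y ∈ ∅
  x = 8: [0↦0, 1↦2, 2↦6, 3↦1, 4↦9, 5↦8, 6↦9, 7↦1, 8↦6, 9↦2, 10↦0]  zeros at y ∈ {0, 10}
  x = 9: [0↦10, 1↦1, 2↦5, 3↦0, 4↦8, 5↦7, 6↦8, 7↦0, 8↦5, 9↦1, 10↦10]  zeros at y ∈ {3, 7}
  x = 10: [0↦9, 1↦0, 2↦4, 3↦10, 4↦7, 5↦6, 6↦7, 7↦10, 8↦4, 9↦0, 10↦9]  zeros at y ∈ {1, 9}
Collecting zeros: affine points = {(3, 2), (3, 8), (5, 5), (6, 4), (6, 6), (8, 0), (8, 10), (9, 3), (9, 7), (10, 1), (10, 9)}.
Total count |C(F_11)_aff| = 11.


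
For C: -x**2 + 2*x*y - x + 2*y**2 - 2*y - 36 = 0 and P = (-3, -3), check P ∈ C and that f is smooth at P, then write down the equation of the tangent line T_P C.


Tangent line at P: -x - 20*y - 63 = 0.

Step 1: f(-3, -3) = 0, so P lies on C.
Step 2: partial derivatives
  f_x(x, y) = -2*x + 2*y - 1, f_y(x, y) = 2*x + 4*y - 2.
  f_x(P) = -1, f_y(P) = -20 (gradient nonzero, so P is smooth).
Step 3: tangent line at P: -1·(x − -3) + -20·(y − -3) = 0.
Expanding: -x - 20*y - 63 = 0.


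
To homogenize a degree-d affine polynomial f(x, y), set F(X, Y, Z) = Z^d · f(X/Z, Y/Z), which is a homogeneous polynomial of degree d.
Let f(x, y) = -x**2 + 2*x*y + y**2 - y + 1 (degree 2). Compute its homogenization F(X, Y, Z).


F(X, Y, Z) = -X**2 + 2*X*Y + Y**2 - Y*Z + Z**2

deg(f) = 2.
Substitute x = X/Z, y = Y/Z into f, then multiply by Z^2.
  monomial -1·x^2·y^0 ↦ -1·X^2·Y^0·Z^0.
  monomial 2·x^1·y^1 ↦ 2·X^1·Y^1·Z^0.
  monomial 1·x^0·y^2 ↦ 1·X^0·Y^2·Z^0.
  monomial -1·x^0·y^1 ↦ -1·X^0·Y^1·Z^1.
  monomial 1·x^0·y^0 ↦ 1·X^0·Y^0·Z^2.
Collecting: F(X, Y, Z) = -X**2 + 2*X*Y + Y**2 - Y*Z + Z**2.


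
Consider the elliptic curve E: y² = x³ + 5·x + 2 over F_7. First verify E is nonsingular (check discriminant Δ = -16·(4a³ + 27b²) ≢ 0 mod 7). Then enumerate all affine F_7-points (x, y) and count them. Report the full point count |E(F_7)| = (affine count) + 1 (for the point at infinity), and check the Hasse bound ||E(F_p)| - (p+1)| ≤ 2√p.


Affine points = {(0, 3), (0, 4), (1, 1), (1, 6), (3, 3), (3, 4), (4, 3), (4, 4)}; affine count = 8; |E(F_7)| = 9.

Discriminant check: Δ ∝ 4a³ + 27b² = 4·5³ + 27·2² = 4·125 + 27·4 ≡ 6 (mod 7). Nonzero ⇒ E is nonsingular.
For each x ∈ F_7, compute rhs = x³ + 5·x + 2 mod 7, then count y ∈ F_7 with y² ≡ rhs.
  x = 0: rhs = 2, matching y values: 3, 4 (2 points).
  x = 1: rhs = 1, matching y values: 1, 6 (2 points).
  x = 2: rhs = 6, matching y values: none (0 points).
  x = 3: rhs = 2, matching y values: 3, 4 (2 points).
  x = 4: rhs = 2, matching y values: 3, 4 (2 points).
  x = 5: rhs = 5, matching y values: none (0 points).
  x = 6: rhs = 3, matching y values: none (0 points).
Total affine count: 8.
Full point count |E(F_7)| = 8 + 1 = 9.
Hasse bound: |9 − (7+1)| = |1| = 1 ≤ 2√7 ≈ 5.2915 ✓.


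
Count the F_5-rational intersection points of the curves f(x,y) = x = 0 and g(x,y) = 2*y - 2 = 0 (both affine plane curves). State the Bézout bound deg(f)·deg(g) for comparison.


Common zeros: {(0, 1)}; count = 1; Bézout bound = 1.

deg(f) = 1, deg(g) = 1, so Bézout bound = 1.
Scan x ∈ F_5. For each x, list the y ∈ F_5 with f(x, y) ≡ 0 and those with g(x, y) ≡ 0 (mod 5); the common zeros in that column are the intersection.
  x = 0: f ≡ 0 at y ∈ {0, 1, 2, 3, 4}; g ≡ 0 at y ∈ {1}; common: {1}.
  x = 1: f ≡ 0 at y ∈ ∅; g ≡ 0 at y ∈ {1}; common: ∅.
  x = 2: f ≡ 0 at y ∈ ∅; g ≡ 0 at y ∈ {1}; common: ∅.
  x = 3: f ≡ 0 at y ∈ ∅; g ≡ 0 at y ∈ {1}; common: ∅.
  x = 4: f ≡ 0 at y ∈ ∅; g ≡ 0 at y ∈ {1}; common: ∅.
Collecting: common zeros = {(0, 1)}, so the count is 1.
Comparison with the Bézout bound: 1 ≤ 1 = deg(f)·deg(g), as expected for curves with no common component (the bound is attained).


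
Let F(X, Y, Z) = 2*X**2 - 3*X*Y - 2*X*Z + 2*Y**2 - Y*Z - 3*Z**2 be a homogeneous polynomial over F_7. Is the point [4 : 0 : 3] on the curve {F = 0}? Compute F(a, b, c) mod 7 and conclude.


F(4,0,3) ≡ 2 (mod 7); P is NOT on the curve.

Evaluate F(4, 0, 3) term-by-term (mod 7).
  2*X**2 ↦ 2·16·1·1 = 32
  -3*X*Y ↦ -3·4·0·1 = 0
  -2*X*Z ↦ -2·4·1·3 = -24
  2*Y**2 ↦ 2·1·0·1 = 0
  -Y*Z ↦ -1·1·0·3 = 0
  -3*Z**2 ↦ -3·1·1·9 = -27
Sum: F(4, 0, 3) = (32) + (0) + (-24) + (0) + (0) + (-27) = -19.
Reducing mod 7: -19 ≡ 2 (mod 7).
Since F(a, b, c) ≡ 2 ≠ 0 (mod 7), P does NOT lie on the curve.


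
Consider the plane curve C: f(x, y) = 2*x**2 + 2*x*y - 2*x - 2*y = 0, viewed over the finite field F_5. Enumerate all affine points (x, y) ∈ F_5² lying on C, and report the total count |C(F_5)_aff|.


Affine F_5-points: {(0, 0), (1, 0), (1, 1), (1, 2), (1, 3), (1, 4), (2, 3), (3, 2), (4, 1)}; count = 9.

For each of the 25 pairs (x, y) ∈ F_5², evaluate f(x, y) mod 5. Record the zeros.
  x = 0: [0↦0, 1↦3, 2↦1, 3↦4, 4↦2]  zeros at y ∈ {0}
  x = 1: [0↦0, 1↦0, 2↦0, 3↦0, 4↦0]  zeros at y ∈ {0, 1, 2, 3, 4}
  x = 2: [0↦4, 1↦1, 2↦3, 3↦0, 4↦2]  zeros at y ∈ {3}
  x = 3: [0↦2, 1↦1, 2↦0, 3↦4, 4↦3]  zeros at y ∈ {2}
  x = 4: [0↦4, 1↦0, 2↦1, 3↦2, 4↦3]  zeros at y ∈ {1}
Collecting zeros: affine points = {(0, 0), (1, 0), (1, 1), (1, 2), (1, 3), (1, 4), (2, 3), (3, 2), (4, 1)}.
Total count |C(F_5)_aff| = 9.


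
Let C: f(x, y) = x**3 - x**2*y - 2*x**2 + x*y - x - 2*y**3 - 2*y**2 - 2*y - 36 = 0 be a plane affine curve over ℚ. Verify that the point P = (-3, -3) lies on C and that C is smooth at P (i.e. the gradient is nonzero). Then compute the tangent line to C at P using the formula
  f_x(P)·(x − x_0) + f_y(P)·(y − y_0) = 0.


Tangent line at P: 17*x - 56*y - 117 = 0.

Step 1: f(-3, -3) = 0, so P lies on C.
Step 2: partial derivatives
  f_x(x, y) = 3*x**2 - 2*x*y - 4*x + y - 1, f_y(x, y) = -x**2 + x - 6*y**2 - 4*y - 2.
  f_x(P) = 17, f_y(P) = -56 (gradient nonzero, so P is smooth).
Step 3: tangent line at P: 17·(x − -3) + -56·(y − -3) = 0.
Expanding: 17*x - 56*y - 117 = 0.


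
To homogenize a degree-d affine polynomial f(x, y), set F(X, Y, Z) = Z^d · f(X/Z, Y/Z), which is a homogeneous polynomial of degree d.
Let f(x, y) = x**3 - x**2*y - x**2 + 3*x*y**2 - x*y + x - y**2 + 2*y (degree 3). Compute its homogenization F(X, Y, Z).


F(X, Y, Z) = X**3 - X**2*Y - X**2*Z + 3*X*Y**2 - X*Y*Z + X*Z**2 - Y**2*Z + 2*Y*Z**2

deg(f) = 3.
Substitute x = X/Z, y = Y/Z into f, then multiply by Z^3.
  monomial 1·x^3·y^0 ↦ 1·X^3·Y^0·Z^0.
  monomial -1·x^2·y^1 ↦ -1·X^2·Y^1·Z^0.
  monomial -1·x^2·y^0 ↦ -1·X^2·Y^0·Z^1.
  monomial 3·x^1·y^2 ↦ 3·X^1·Y^2·Z^0.
  monomial -1·x^1·y^1 ↦ -1·X^1·Y^1·Z^1.
  monomial 1·x^1·y^0 ↦ 1·X^1·Y^0·Z^2.
  monomial -1·x^0·y^2 ↦ -1·X^0·Y^2·Z^1.
  monomial 2·x^0·y^1 ↦ 2·X^0·Y^1·Z^2.
Collecting: F(X, Y, Z) = X**3 - X**2*Y - X**2*Z + 3*X*Y**2 - X*Y*Z + X*Z**2 - Y**2*Z + 2*Y*Z**2.


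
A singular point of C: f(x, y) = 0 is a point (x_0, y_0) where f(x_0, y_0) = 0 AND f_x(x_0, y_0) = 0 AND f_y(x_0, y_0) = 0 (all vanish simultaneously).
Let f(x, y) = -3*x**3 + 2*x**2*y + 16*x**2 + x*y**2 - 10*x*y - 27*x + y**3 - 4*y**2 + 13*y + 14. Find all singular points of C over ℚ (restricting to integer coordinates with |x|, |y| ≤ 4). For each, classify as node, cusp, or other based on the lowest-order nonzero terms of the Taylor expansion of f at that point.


Singular points: {(2, 1)}; classification: cusp.

Compute partial derivatives:
  f_x = -9*x**2 + 4*x*y + 32*x + y**2 - 10*y - 27.
  f_y = 2*x**2 + 2*x*y - 10*x + 3*y**2 - 8*y + 13.
Scan x_0 ∈ {−4, ..., 4}. For each x_0, f_y(x_0, y) is a polynomial in y; find its integer roots y ∈ {−4, ..., 4}, then test f_x and f at those candidates.
  x = -4: f_y(-4, y) = 3*y**2 - 16*y + 85; no integer root y with |y| ≤ 4.
  x = -3: f_y(-3, y) = 3*y**2 - 14*y + 61; no integer root y with |y| ≤ 4.
  x = -2: f_y(-2, y) = 3*y**2 - 12*y + 41; no integer root y with |y| ≤ 4.
  x = -1: f_y(-1, y) = 3*y**2 - 10*y + 25; no integer root y with |y| ≤ 4.
  x = 0: f_y(0, y) = 3*y**2 - 8*y + 13; no integer root y with |y| ≤ 4.
  x = 1: f_y(1, y) = 3*y**2 - 6*y + 5; no integer root y with |y| ≤ 4.
  x = 2: f_y(2, y) = 3*y**2 - 4*y + 1; vanishes at y ∈ {1}. (2, 1): f_x = 0, f = 0 — SINGULAR.
  x = 3: f_y(3, y) = 3*y**2 - 2*y + 1; no integer root y with |y| ≤ 4.
  x = 4: f_y(4, y) = 3*y**2 + 5; no integer root y with |y| ≤ 4.
Only singular point on the grid: (2, 1).
Classify: substitute x = 2 + u, y = 1 + v and expand: f = -3*u**3 + 2*u**2*v + u*v**2 + v**3 + v**2.
No constant or linear terms (consistent with a singular point). Quadratic part: v**2. Cubic part: -3*u**3 + 2*u**2*v + u*v**2 + v**3.
The quadratic part v**2 is a perfect square, so there is a single (double) tangent line v = 0, i.e. y = 1. Restricting the cubic part to that line (v = 0) leaves -3*u**3 ≠ 0, so f is not divisible by v and the branch is v² ≈ 3*u**3 to lowest order — this is a cusp.
Classification: cusp.
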